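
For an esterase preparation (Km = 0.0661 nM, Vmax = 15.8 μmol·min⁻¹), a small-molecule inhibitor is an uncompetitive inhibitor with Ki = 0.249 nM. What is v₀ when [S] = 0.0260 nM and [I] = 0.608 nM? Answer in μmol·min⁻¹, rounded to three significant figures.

α = 1 + [I]/Ki = 1 + 0.608/0.249 = 3.442.
For an uncompetitive inhibitor, both parameters are divided by α, giving Vmax/α and Km/α: Km,app = 0.0192 nM, Vmax,app = 4.59 μmol·min⁻¹.
v = Vmax,app·[S]/(Km,app + [S]) = 4.59 × 0.0260/(0.0192 + 0.0260) = 2.64 μmol·min⁻¹.

2.64 μmol·min⁻¹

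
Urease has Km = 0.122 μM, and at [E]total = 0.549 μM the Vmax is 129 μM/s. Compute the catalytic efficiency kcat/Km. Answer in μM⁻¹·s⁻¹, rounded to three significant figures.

1930 μM⁻¹·s⁻¹

kcat = Vmax/[E]total = 129/0.549 = 235 s⁻¹.
kcat/Km = 235/0.122 = 1930 μM⁻¹·s⁻¹.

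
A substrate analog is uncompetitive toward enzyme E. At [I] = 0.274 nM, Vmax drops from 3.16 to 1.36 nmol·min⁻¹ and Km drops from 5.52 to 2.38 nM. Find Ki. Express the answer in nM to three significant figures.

Uncompetitive: Vmax,app = Vmax/α (and Km,app = Km/α) with α = 1 + [I]/Ki.
α = Vmax/Vmax,app = 3.16/1.36 = 2.324.
Ki = [I]/(α − 1) = 0.274/1.324 = 0.207 nM.

0.207 nM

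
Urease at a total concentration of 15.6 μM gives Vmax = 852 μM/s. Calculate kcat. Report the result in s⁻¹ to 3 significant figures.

kcat = Vmax/[E]total = 852 μM/s / 15.6 μM = 54.6 s⁻¹.

54.6 s⁻¹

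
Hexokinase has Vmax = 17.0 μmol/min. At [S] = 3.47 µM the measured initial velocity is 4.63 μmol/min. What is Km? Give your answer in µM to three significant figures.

v/Vmax = 4.63/17.0 = 0.2724 = [S]/(Km+[S]).
So Km + [S] = [S]/0.2724 = 12.74 µM, giving Km = 12.74 − 3.47 = 9.27 µM.

9.27 µM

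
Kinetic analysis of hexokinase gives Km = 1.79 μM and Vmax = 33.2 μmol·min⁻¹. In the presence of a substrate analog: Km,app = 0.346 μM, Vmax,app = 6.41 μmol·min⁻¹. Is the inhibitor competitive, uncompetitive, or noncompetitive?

uncompetitive

Both Km and Vmax decrease by the same factor (~5.18-fold) — characteristic of uncompetitive inhibition.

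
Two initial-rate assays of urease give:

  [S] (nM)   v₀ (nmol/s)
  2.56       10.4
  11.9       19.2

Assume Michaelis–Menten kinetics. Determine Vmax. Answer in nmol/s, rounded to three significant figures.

25.0 nmol/s

From v = Vmax[S]/(Km+[S]), each point gives Vmax = v(Km+[S])/[S].
Equating: 10.4(Km+2.56)/2.56 = 19.2(Km+11.9)/11.9.
4.062·Km + 10.4 = 1.613·Km + 19.2, so (4.062 − 1.613)·Km = 19.2 − 10.4.
Km = 8.800/2.449 = 3.59 nM; then Vmax = 10.4(3.59+2.56)/2.56 = 25.0 nmol/s.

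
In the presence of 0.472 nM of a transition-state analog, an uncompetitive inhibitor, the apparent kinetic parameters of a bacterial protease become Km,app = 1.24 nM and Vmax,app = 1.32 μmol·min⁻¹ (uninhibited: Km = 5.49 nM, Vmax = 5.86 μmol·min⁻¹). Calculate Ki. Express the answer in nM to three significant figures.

0.137 nM

Uncompetitive: Vmax,app = Vmax/α (and Km,app = Km/α) with α = 1 + [I]/Ki.
α = Vmax/Vmax,app = 5.86/1.32 = 4.439.
Ki = [I]/(α − 1) = 0.472/3.439 = 0.137 nM.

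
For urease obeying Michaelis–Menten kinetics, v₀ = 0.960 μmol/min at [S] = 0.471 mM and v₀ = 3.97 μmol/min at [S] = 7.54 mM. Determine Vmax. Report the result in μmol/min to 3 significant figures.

5.02 μmol/min

From v = Vmax[S]/(Km+[S]), each point gives Vmax = v(Km+[S])/[S].
Equating: 0.960(Km+0.471)/0.471 = 3.97(Km+7.54)/7.54.
2.038·Km + 0.960 = 0.5265·Km + 3.97, so (2.038 − 0.5265)·Km = 3.97 − 0.960.
Km = 3.010/1.512 = 1.99 mM; then Vmax = 0.960(1.99+0.471)/0.471 = 5.02 μmol/min.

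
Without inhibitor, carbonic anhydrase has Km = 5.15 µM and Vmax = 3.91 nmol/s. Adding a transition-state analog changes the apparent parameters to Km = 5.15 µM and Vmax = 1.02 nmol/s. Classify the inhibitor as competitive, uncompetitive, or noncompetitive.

Vmax decreases (3.91 → 1.02 nmol/s) while Km is unchanged — pure noncompetitive inhibition.

noncompetitive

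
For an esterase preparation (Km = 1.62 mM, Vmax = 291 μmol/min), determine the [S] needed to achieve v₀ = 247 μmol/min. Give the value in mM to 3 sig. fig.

9.09 mM

Rearranging v = Vmax[S]/(Km+[S]) gives [S] = Km·v/(Vmax − v).
[S] = 1.62 × 247 / (291 − 247) = 400.1/44.00 = 9.09 mM.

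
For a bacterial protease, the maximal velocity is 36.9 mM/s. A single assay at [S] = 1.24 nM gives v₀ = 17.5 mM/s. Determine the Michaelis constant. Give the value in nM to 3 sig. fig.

1.37 nM

v/Vmax = 17.5/36.9 = 0.4743 = [S]/(Km+[S]).
So Km + [S] = [S]/0.4743 = 2.615 nM, giving Km = 2.615 − 1.24 = 1.37 nM.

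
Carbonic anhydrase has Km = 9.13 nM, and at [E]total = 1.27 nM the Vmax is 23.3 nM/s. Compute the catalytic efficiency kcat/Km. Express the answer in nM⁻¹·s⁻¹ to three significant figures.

2.01 nM⁻¹·s⁻¹

kcat = Vmax/[E]total = 23.3/1.27 = 18.3 s⁻¹.
kcat/Km = 18.3/9.13 = 2.01 nM⁻¹·s⁻¹.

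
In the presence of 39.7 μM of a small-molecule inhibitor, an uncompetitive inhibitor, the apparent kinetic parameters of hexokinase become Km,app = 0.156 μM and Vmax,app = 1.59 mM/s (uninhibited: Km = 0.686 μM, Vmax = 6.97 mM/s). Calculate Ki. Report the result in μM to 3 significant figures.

Uncompetitive: Vmax,app = Vmax/α (and Km,app = Km/α) with α = 1 + [I]/Ki.
α = Vmax/Vmax,app = 6.97/1.59 = 4.384.
Ki = [I]/(α − 1) = 39.7/3.384 = 11.7 μM.

11.7 μM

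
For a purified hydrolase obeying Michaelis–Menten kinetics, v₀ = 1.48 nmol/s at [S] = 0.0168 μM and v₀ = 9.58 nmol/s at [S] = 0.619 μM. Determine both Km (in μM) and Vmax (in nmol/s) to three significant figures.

In reciprocal form, 1/v = (Km/Vmax)·(1/[S]) + 1/Vmax. The two points give (1/[S], 1/v) = (59.52, 0.6757) and (1.616, 0.1044).
Slope = (0.6757 − 0.1044)/(59.52 − 1.616) = 0.009865; intercept = 0.6757 − 0.009865×59.52 = 0.08845.
Vmax = 1/intercept = 11.3 nmol/s; Km = slope × Vmax = 0.009865 × 11.3 = 0.112 μM.

Km = 0.112 μM; Vmax = 11.3 nmol/s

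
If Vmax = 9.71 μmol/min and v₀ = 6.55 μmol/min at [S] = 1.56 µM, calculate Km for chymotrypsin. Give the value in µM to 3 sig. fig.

0.753 µM

v/Vmax = 6.55/9.71 = 0.6746 = [S]/(Km+[S]).
So Km + [S] = [S]/0.6746 = 2.313 µM, giving Km = 2.313 − 1.56 = 0.753 µM.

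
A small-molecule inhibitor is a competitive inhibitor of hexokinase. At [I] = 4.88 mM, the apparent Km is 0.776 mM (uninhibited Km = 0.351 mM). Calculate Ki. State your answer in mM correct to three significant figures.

4.03 mM

Competitive: Km,app = α·Km with α = 1 + [I]/Ki.
α = Km,app/Km = 0.776/0.351 = 2.211.
Since α = 1 + [I]/Ki, [I]/Ki = 2.211 − 1 = 1.211 and Ki = 4.88/1.211 = 4.03 mM.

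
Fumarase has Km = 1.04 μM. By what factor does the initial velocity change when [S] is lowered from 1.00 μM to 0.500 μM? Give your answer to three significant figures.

The fractional saturations are [S]/(Km+[S]) = 1.00/2.040 = 0.4902 and 0.500/1.540 = 0.3247.
v₂/v₁ is just their ratio: 0.3247/0.4902 = 0.662.

0.662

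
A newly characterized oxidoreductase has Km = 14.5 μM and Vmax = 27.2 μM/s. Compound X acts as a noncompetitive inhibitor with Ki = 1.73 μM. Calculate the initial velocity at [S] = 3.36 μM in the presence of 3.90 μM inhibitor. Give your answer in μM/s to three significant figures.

1.57 μM/s

α = 1 + [I]/Ki = 1 + 3.90/1.73 = 3.254.
For a noncompetitive inhibitor, Vmax is reduced to Vmax/α while Km is unchanged: Km,app = 14.5 μM, Vmax,app = 8.36 μM/s.
v = Vmax,app·[S]/(Km,app + [S]) = 8.36 × 3.36/(14.5 + 3.36) = 1.57 μM/s.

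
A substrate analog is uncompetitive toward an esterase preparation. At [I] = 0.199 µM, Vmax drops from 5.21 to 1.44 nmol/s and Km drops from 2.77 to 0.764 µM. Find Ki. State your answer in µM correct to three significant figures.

0.0760 µM

Uncompetitive: Vmax,app = Vmax/α (and Km,app = Km/α) with α = 1 + [I]/Ki.
α = Vmax/Vmax,app = 5.21/1.44 = 3.618.
Ki = [I]/(α − 1) = 0.199/2.618 = 0.0760 µM.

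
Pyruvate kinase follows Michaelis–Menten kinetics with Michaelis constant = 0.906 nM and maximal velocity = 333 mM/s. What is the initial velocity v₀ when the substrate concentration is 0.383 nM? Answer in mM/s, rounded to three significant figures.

98.9 mM/s

v = Vmax·[S]/(Km + [S]) = 333 × 0.383 / (0.906 + 0.383)
  = 127.5 / 1.289 = 98.9 mM/s.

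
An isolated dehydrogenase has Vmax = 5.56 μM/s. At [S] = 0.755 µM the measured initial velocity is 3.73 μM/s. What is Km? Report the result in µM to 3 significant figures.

v/Vmax = 3.73/5.56 = 0.6709 = [S]/(Km+[S]).
So Km + [S] = [S]/0.6709 = 1.125 µM, giving Km = 1.125 − 0.755 = 0.370 µM.

0.370 µM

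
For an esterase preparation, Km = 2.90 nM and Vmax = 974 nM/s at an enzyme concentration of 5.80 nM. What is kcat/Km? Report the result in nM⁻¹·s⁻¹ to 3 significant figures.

57.9 nM⁻¹·s⁻¹

kcat = Vmax/[E]total = 974/5.80 = 168 s⁻¹.
kcat/Km = 168/2.90 = 57.9 nM⁻¹·s⁻¹.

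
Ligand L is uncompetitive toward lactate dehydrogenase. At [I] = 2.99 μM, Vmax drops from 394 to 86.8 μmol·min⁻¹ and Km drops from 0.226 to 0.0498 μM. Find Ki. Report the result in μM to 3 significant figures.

Uncompetitive: Vmax,app = Vmax/α (and Km,app = Km/α) with α = 1 + [I]/Ki.
α = Vmax/Vmax,app = 394/86.8 = 4.539.
Since α = 1 + [I]/Ki, [I]/Ki = 4.539 − 1 = 3.539 and Ki = 2.99/3.539 = 0.845 μM.

0.845 μM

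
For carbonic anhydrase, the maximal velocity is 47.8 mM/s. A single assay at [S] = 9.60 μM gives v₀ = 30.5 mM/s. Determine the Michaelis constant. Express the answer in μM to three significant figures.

From v = Vmax[S]/(Km+[S]), Km = [S](Vmax − v)/v.
Km = 9.60 × (47.8 − 30.5) / 30.5 = 166.1/30.5 = 5.45 μM.

5.45 μM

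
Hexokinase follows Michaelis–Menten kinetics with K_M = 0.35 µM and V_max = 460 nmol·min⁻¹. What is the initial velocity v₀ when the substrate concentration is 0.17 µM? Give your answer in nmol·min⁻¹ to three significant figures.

[S]/(Km+[S]) = 0.17/0.5200 = 0.3269, the fractional saturation.
v = 0.3269 × Vmax = 0.3269 × 460 = 150 nmol·min⁻¹.

150 nmol·min⁻¹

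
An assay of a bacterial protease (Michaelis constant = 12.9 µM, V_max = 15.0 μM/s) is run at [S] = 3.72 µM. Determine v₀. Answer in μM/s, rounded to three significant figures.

v = Vmax·[S]/(Km + [S]) = 15.0 × 3.72 / (12.9 + 3.72)
  = 55.80 / 16.62 = 3.36 μM/s.

3.36 μM/s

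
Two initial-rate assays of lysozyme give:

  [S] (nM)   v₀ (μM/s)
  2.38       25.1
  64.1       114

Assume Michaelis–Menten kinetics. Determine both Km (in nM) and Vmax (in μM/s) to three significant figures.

From v = Vmax[S]/(Km+[S]), each point gives Vmax = v(Km+[S])/[S].
Equating: 25.1(Km+2.38)/2.38 = 114(Km+64.1)/64.1.
10.55·Km + 25.1 = 1.778·Km + 114, so (10.55 − 1.778)·Km = 114 − 25.1.
Km = 88.90/8.768 = 10.1 nM; then Vmax = 25.1(10.1+2.38)/2.38 = 132 μM/s.

Km = 10.1 nM; Vmax = 132 μM/s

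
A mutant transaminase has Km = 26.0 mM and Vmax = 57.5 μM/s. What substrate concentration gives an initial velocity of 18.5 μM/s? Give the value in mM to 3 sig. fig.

12.3 mM

The required fractional saturation is v/Vmax = 18.5/57.5 = 0.3217.
Then [S]/(Km+[S]) = 0.3217 ⇒ [S] = 26.0 × 0.3217/(1 − 0.3217) = 12.3 mM.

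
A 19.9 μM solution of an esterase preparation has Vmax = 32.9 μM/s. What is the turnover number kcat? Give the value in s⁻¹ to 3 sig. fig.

kcat = Vmax/[E]total = 32.9 μM/s / 19.9 μM = 1.65 s⁻¹.

1.65 s⁻¹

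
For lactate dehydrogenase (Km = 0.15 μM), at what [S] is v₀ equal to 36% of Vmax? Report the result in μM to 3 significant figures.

v/Vmax = [S]/(Km+[S]) = 0.36, so [S] = Km·0.36/(1 − 0.36) = 0.15 × 0.5625.
[S] = 0.0844 μM.

0.0844 μM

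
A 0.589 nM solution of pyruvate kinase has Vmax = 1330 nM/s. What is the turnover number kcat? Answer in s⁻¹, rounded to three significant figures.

2260 s⁻¹

kcat = Vmax/[E]total = 1330 nM/s / 0.589 nM = 2260 s⁻¹.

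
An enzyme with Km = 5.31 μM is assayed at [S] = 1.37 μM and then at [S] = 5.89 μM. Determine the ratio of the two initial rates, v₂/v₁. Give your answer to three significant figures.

2.56

The fractional saturations are [S]/(Km+[S]) = 1.37/6.680 = 0.2051 and 5.89/11.20 = 0.5259.
v₂/v₁ is just their ratio: 0.5259/0.2051 = 2.56.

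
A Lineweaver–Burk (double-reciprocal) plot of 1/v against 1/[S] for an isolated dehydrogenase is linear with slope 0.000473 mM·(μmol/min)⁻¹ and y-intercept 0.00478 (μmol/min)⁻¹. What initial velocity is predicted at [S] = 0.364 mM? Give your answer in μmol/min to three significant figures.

164 μmol/min

The y-intercept is 1/Vmax, so Vmax = 1/0.00478 = 209 μmol/min.
The slope is Km/Vmax, so Km = 0.000473 × 209 = 0.0990 mM.
Then v = 209 × 0.364/(0.0990 + 0.364) = 164 μmol/min.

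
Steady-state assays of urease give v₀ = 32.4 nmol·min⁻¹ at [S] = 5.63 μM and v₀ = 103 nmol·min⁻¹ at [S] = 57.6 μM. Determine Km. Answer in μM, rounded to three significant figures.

17.8 μM

From v = Vmax[S]/(Km+[S]), each point gives Vmax = v(Km+[S])/[S].
Equating: 32.4(Km+5.63)/5.63 = 103(Km+57.6)/57.6.
5.755·Km + 32.4 = 1.788·Km + 103, so (5.755 − 1.788)·Km = 103 − 32.4.
Km = 70.60/3.967 = 17.8 μM; then Vmax = 32.4(17.8+5.63)/5.63 = 135 nmol·min⁻¹.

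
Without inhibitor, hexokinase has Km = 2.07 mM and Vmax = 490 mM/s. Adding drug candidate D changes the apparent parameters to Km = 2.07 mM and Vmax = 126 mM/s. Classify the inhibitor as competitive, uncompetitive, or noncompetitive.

noncompetitive

Vmax decreases (490 → 126 mM/s) while Km is unchanged — pure noncompetitive inhibition.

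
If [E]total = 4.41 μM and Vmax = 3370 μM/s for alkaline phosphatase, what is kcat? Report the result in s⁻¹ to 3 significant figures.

kcat = Vmax/[E]total = 3370 μM/s / 4.41 μM = 764 s⁻¹.

764 s⁻¹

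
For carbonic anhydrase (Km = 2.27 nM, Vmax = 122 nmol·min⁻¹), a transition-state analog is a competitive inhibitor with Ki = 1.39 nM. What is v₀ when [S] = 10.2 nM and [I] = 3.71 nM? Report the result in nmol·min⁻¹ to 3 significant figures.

α = 1 + [I]/Ki = 1 + 3.71/1.39 = 3.669.
For a competitive inhibitor, Vmax is unchanged and the apparent Km becomes α·Km: Km,app = 8.33 nM, Vmax,app = 122 nmol·min⁻¹.
v = Vmax,app·[S]/(Km,app + [S]) = 122 × 10.2/(8.33 + 10.2) = 67.2 nmol·min⁻¹.

67.2 nmol·min⁻¹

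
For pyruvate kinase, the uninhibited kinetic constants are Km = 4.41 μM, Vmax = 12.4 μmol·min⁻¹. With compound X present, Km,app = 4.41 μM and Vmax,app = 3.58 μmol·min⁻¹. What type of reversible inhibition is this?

Vmax decreases (12.4 → 3.58 μmol·min⁻¹) while Km is unchanged — pure noncompetitive inhibition.

noncompetitive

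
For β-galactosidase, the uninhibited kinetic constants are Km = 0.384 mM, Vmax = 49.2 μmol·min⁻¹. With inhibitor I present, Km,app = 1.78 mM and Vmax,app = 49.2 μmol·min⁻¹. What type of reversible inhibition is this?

competitive

Km increases (0.384 → 1.78 mM) while Vmax is unchanged — the hallmark of competitive inhibition.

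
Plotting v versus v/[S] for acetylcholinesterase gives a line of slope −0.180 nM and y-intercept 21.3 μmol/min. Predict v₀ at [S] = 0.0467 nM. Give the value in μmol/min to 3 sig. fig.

4.39 μmol/min

In the Eadie–Hofstee form v = Vmax − Km·(v/[S]), the slope is −Km and the intercept is Vmax, so Km = 0.180 nM and Vmax = 21.3 μmol/min.
v = 21.3 × 0.0467/(0.180 + 0.0467) = 4.39 μmol/min.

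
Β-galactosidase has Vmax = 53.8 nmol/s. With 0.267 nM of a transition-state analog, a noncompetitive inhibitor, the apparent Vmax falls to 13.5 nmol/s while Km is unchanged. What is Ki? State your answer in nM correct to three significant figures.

Noncompetitive: Vmax,app = Vmax/α with α = 1 + [I]/Ki.
α = Vmax/Vmax,app = 53.8/13.5 = 3.985.
Since α = 1 + [I]/Ki, [I]/Ki = 3.985 − 1 = 2.985 and Ki = 0.267/2.985 = 0.0894 nM.

0.0894 nM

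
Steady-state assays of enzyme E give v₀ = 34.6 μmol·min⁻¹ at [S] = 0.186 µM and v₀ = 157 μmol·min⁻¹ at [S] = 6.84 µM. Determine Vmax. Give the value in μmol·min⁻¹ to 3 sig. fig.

In reciprocal form, 1/v = (Km/Vmax)·(1/[S]) + 1/Vmax. The two points give (1/[S], 1/v) = (5.376, 0.02890) and (0.1462, 0.006369).
Slope = (0.02890 − 0.006369)/(5.376 − 0.1462) = 0.004308; intercept = 0.02890 − 0.004308×5.376 = 0.005740.
Vmax = 1/intercept = 174 μmol·min⁻¹; Km = slope × Vmax = 0.004308 × 174 = 0.751 µM.

174 μmol·min⁻¹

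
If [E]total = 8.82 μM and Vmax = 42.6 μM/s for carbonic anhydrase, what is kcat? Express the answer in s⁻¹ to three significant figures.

4.83 s⁻¹

kcat = Vmax/[E]total = 42.6 μM/s / 8.82 μM = 4.83 s⁻¹.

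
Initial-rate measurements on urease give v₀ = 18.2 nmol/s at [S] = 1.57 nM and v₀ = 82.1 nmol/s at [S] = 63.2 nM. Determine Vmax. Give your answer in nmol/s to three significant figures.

90.2 nmol/s

From v = Vmax[S]/(Km+[S]), each point gives Vmax = v(Km+[S])/[S].
Equating: 18.2(Km+1.57)/1.57 = 82.1(Km+63.2)/63.2.
11.59·Km + 18.2 = 1.299·Km + 82.1, so (11.59 − 1.299)·Km = 82.1 − 18.2.
Km = 63.90/10.29 = 6.21 nM; then Vmax = 18.2(6.21+1.57)/1.57 = 90.2 nmol/s.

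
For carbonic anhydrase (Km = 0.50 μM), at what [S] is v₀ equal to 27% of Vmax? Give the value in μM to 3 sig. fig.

0.185 μM

v/Vmax = [S]/(Km+[S]) = 0.27, so [S] = Km·0.27/(1 − 0.27) = 0.50 × 0.3699.
[S] = 0.185 μM.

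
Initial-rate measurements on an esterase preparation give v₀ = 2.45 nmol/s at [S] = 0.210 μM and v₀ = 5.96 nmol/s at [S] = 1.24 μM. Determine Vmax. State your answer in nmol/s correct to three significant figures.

From v = Vmax[S]/(Km+[S]), each point gives Vmax = v(Km+[S])/[S].
Equating: 2.45(Km+0.210)/0.210 = 5.96(Km+1.24)/1.24.
11.67·Km + 2.45 = 4.806·Km + 5.96, so (11.67 − 4.806)·Km = 5.96 − 2.45.
Km = 3.510/6.860 = 0.512 μM; then Vmax = 2.45(0.512+0.210)/0.210 = 8.42 nmol/s.

8.42 nmol/s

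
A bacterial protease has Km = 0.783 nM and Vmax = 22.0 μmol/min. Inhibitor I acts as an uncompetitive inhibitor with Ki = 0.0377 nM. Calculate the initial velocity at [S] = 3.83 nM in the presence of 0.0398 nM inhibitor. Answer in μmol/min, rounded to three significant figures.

9.73 μmol/min

With α = 1 + [I]/Ki = 1 + 0.0398/0.0377 = 2.056, the uncompetitive rate law is v = (Vmax/α)·[S] / (Km/α + [S]).
v = (22.0/2.056)×3.83 / (0.783/2.056 + 3.83) = 40.99/4.211 = 9.73 μmol/min.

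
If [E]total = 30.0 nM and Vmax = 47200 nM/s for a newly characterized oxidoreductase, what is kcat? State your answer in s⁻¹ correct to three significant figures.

kcat = Vmax/[E]total = 47200 nM/s / 30.0 nM = 1570 s⁻¹.

1570 s⁻¹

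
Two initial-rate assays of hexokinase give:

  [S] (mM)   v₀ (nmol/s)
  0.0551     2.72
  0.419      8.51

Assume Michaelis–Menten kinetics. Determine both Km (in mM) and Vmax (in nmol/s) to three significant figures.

Km = 0.199 mM; Vmax = 12.6 nmol/s

In reciprocal form, 1/v = (Km/Vmax)·(1/[S]) + 1/Vmax. The two points give (1/[S], 1/v) = (18.15, 0.3676) and (2.387, 0.1175).
Slope = (0.3676 − 0.1175)/(18.15 − 2.387) = 0.01587; intercept = 0.3676 − 0.01587×18.15 = 0.07963.
Vmax = 1/intercept = 12.6 nmol/s; Km = slope × Vmax = 0.01587 × 12.6 = 0.199 mM.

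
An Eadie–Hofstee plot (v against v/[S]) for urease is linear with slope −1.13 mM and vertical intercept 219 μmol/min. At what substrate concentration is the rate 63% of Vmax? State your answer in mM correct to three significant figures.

1.92 mM

The Eadie–Hofstee slope gives Km = 1.13 mM (slope = −Km).
v/Vmax = [S]/(Km+[S]) = 0.63 ⇒ [S] = Km·0.63/(1−0.63) = 1.13 × 1.703 = 1.92 mM.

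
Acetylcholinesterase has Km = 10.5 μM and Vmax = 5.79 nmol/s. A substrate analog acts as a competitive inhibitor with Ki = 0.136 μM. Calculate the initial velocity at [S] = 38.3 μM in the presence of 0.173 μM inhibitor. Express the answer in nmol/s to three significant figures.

3.57 nmol/s

With α = 1 + [I]/Ki = 1 + 0.173/0.136 = 2.272, the competitive rate law is v = Vmax[S] / (αKm + [S]).
v = 5.79×38.3 / (2.272×10.5 + 38.3) = 221.8/62.16 = 3.57 nmol/s.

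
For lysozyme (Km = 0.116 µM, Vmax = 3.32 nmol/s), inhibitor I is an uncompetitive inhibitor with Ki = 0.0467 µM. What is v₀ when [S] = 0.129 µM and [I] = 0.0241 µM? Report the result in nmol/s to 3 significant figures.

1.37 nmol/s

α = 1 + [I]/Ki = 1 + 0.0241/0.0467 = 1.516.
For an uncompetitive inhibitor, both parameters are divided by α, giving Vmax/α and Km/α: Km,app = 0.0765 µM, Vmax,app = 2.19 nmol/s.
v = Vmax,app·[S]/(Km,app + [S]) = 2.19 × 0.129/(0.0765 + 0.129) = 1.37 nmol/s.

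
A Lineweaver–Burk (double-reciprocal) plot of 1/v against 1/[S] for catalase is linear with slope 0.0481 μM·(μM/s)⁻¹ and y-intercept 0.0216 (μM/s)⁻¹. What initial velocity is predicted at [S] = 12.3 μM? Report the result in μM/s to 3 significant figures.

39.2 μM/s

The y-intercept is 1/Vmax, so Vmax = 1/0.0216 = 46.3 μM/s.
The slope is Km/Vmax, so Km = 0.0481 × 46.3 = 2.23 μM.
Then v = 46.3 × 12.3/(2.23 + 12.3) = 39.2 μM/s.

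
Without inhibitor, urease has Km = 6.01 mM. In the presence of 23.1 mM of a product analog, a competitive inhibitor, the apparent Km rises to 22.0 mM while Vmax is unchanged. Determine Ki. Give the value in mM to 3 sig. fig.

Competitive: Km,app = α·Km with α = 1 + [I]/Ki.
α = Km,app/Km = 22.0/6.01 = 3.661.
Ki = [I]/(α − 1) = 23.1/2.661 = 8.68 mM.

8.68 mM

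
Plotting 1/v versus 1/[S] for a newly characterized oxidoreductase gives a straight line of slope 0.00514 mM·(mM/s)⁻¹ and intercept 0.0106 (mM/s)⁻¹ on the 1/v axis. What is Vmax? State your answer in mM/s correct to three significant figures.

94.3 mM/s

The y-intercept of a Lineweaver–Burk plot equals 1/Vmax, so Vmax = 1/0.0106 = 94.3 mM/s.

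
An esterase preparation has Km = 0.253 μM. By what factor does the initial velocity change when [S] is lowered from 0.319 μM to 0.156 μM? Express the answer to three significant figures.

0.684

The fractional saturations are [S]/(Km+[S]) = 0.319/0.5720 = 0.5577 and 0.156/0.4090 = 0.3814.
v₂/v₁ is just their ratio: 0.3814/0.5577 = 0.684.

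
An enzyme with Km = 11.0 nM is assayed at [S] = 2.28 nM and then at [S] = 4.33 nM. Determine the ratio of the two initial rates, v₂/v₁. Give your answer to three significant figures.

Since Vmax cancels, v₂/v₁ = [S]₂(Km+[S]₁) / [S]₁(Km+[S]₂).
= 4.33×(11.0+2.28) / (2.28×(11.0+4.33)) = 57.50/34.95 = 1.65.

1.65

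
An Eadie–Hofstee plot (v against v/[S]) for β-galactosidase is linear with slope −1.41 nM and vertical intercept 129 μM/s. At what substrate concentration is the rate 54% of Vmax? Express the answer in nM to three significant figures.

The Eadie–Hofstee slope gives Km = 1.41 nM (slope = −Km).
v/Vmax = [S]/(Km+[S]) = 0.54 ⇒ [S] = Km·0.54/(1−0.54) = 1.41 × 1.174 = 1.66 nM.

1.66 nM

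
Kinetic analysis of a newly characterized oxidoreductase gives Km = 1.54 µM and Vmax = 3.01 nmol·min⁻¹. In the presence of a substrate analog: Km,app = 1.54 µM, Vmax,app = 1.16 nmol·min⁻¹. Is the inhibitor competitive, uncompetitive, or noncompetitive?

Vmax decreases (3.01 → 1.16 nmol·min⁻¹) while Km is unchanged — pure noncompetitive inhibition.

noncompetitive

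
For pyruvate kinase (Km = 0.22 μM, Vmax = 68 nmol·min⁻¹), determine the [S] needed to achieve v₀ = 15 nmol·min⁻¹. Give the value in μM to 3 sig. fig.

0.0623 μM

Rearranging v = Vmax[S]/(Km+[S]) gives [S] = Km·v/(Vmax − v).
[S] = 0.22 × 15 / (68 − 15) = 3.300/53.00 = 0.0623 μM.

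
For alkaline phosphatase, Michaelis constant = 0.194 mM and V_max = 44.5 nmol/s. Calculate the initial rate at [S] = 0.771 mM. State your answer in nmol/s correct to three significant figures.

35.6 nmol/s

v = Vmax·[S]/(Km + [S]) = 44.5 × 0.771 / (0.194 + 0.771)
  = 34.31 / 0.9650 = 35.6 nmol/s.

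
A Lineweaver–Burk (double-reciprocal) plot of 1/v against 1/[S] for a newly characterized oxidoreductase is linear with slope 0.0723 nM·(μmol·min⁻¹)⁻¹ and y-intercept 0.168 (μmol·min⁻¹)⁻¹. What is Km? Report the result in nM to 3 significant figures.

0.430 nM

y-intercept = 1/Vmax ⇒ Vmax = 5.95 μmol·min⁻¹; slope = Km/Vmax ⇒ Km = slope × Vmax.
Km = 0.0723 × 5.95 = 0.430 nM.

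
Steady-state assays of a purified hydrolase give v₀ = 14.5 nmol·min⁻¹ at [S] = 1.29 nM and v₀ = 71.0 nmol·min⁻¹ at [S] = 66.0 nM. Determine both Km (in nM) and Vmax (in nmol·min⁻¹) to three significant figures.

Km = 5.56 nM; Vmax = 77.0 nmol·min⁻¹

From v = Vmax[S]/(Km+[S]), each point gives Vmax = v(Km+[S])/[S].
Equating: 14.5(Km+1.29)/1.29 = 71.0(Km+66.0)/66.0.
11.24·Km + 14.5 = 1.076·Km + 71.0, so (11.24 − 1.076)·Km = 71.0 − 14.5.
Km = 56.50/10.16 = 5.56 nM; then Vmax = 14.5(5.56+1.29)/1.29 = 77.0 nmol·min⁻¹.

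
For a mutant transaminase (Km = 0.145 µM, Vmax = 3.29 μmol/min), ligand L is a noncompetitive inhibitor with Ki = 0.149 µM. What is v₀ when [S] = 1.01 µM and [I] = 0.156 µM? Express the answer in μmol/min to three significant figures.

1.41 μmol/min

With α = 1 + [I]/Ki = 1 + 0.156/0.149 = 2.047, the noncompetitive rate law is v = (Vmax/α)·[S] / (Km + [S]).
v = (3.29/2.047)×1.01 / (0.145 + 1.01) = 1.623/1.155 = 1.41 μmol/min.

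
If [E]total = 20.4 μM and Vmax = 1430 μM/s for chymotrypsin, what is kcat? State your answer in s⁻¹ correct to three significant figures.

kcat = Vmax/[E]total = 1430 μM/s / 20.4 μM = 70.1 s⁻¹.

70.1 s⁻¹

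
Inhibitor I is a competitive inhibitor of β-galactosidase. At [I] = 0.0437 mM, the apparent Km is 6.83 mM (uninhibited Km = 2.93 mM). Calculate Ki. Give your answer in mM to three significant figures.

Competitive: Km,app = α·Km with α = 1 + [I]/Ki.
α = Km,app/Km = 6.83/2.93 = 2.331.
Ki = [I]/(α − 1) = 0.0437/1.331 = 0.0328 mM.

0.0328 mM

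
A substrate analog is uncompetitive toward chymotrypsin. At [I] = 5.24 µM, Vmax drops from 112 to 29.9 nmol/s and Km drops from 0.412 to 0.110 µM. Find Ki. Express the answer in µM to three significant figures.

1.91 µM

Uncompetitive: Vmax,app = Vmax/α (and Km,app = Km/α) with α = 1 + [I]/Ki.
α = Vmax/Vmax,app = 112/29.9 = 3.746.
Since α = 1 + [I]/Ki, [I]/Ki = 3.746 − 1 = 2.746 and Ki = 5.24/2.746 = 1.91 µM.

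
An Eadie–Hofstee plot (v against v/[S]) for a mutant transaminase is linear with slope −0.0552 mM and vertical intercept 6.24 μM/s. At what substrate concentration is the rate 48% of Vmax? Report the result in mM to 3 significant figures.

The Eadie–Hofstee slope gives Km = 0.0552 mM (slope = −Km).
v/Vmax = [S]/(Km+[S]) = 0.48 ⇒ [S] = Km·0.48/(1−0.48) = 0.0552 × 0.9231 = 0.0510 mM.

0.0510 mM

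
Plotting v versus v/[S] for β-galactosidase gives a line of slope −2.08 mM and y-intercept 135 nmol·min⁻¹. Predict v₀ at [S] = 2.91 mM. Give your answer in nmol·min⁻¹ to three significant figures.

In the Eadie–Hofstee form v = Vmax − Km·(v/[S]), the slope is −Km and the intercept is Vmax, so Km = 2.08 mM and Vmax = 135 nmol·min⁻¹.
v = 135 × 2.91/(2.08 + 2.91) = 78.7 nmol·min⁻¹.

78.7 nmol·min⁻¹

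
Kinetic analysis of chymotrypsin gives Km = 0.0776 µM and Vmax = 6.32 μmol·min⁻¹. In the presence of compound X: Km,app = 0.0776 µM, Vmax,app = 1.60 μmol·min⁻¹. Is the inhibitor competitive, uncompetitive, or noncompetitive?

Vmax decreases (6.32 → 1.60 μmol·min⁻¹) while Km is unchanged — pure noncompetitive inhibition.

noncompetitive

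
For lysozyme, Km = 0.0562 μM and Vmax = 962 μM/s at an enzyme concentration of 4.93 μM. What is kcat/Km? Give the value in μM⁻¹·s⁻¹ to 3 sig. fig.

kcat = Vmax/[E]total = 962/4.93 = 195 s⁻¹.
kcat/Km = 195/0.0562 = 3470 μM⁻¹·s⁻¹.

3470 μM⁻¹·s⁻¹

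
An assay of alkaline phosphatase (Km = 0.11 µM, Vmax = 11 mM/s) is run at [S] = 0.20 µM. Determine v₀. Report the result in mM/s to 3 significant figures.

v = Vmax·[S]/(Km + [S]) = 11 × 0.20 / (0.11 + 0.20)
  = 2.200 / 0.3100 = 7.10 mM/s.

7.10 mM/s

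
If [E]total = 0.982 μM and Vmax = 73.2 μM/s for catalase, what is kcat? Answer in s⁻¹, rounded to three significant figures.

74.5 s⁻¹

kcat = Vmax/[E]total = 73.2 μM/s / 0.982 μM = 74.5 s⁻¹.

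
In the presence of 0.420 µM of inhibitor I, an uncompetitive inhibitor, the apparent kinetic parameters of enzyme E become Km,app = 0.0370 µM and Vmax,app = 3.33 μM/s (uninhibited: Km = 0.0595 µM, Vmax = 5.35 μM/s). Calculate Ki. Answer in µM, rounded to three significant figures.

0.692 µM

Uncompetitive: Vmax,app = Vmax/α (and Km,app = Km/α) with α = 1 + [I]/Ki.
α = Vmax/Vmax,app = 5.35/3.33 = 1.607.
Ki = [I]/(α − 1) = 0.420/0.6066 = 0.692 µM.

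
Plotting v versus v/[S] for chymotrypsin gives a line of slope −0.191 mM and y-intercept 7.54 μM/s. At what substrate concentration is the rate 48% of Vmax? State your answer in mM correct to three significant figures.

0.176 mM

The Eadie–Hofstee slope gives Km = 0.191 mM (slope = −Km).
v/Vmax = [S]/(Km+[S]) = 0.48 ⇒ [S] = Km·0.48/(1−0.48) = 0.191 × 0.9231 = 0.176 mM.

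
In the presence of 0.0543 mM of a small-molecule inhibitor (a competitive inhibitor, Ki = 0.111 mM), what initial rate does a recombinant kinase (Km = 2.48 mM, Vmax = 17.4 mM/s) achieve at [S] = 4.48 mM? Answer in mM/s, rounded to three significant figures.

With α = 1 + [I]/Ki = 1 + 0.0543/0.111 = 1.489, the competitive rate law is v = Vmax[S] / (αKm + [S]).
v = 17.4×4.48 / (1.489×2.48 + 4.48) = 77.95/8.173 = 9.54 mM/s.

9.54 mM/s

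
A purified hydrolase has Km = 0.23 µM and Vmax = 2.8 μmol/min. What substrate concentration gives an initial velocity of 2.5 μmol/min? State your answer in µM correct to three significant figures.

Rearranging v = Vmax[S]/(Km+[S]) gives [S] = Km·v/(Vmax − v).
[S] = 0.23 × 2.5 / (2.8 − 2.5) = 0.5750/0.3000 = 1.92 µM.

1.92 µM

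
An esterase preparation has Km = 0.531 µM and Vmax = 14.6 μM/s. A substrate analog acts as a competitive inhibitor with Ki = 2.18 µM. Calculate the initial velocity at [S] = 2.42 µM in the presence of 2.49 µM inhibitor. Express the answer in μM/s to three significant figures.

α = 1 + [I]/Ki = 1 + 2.49/2.18 = 2.142.
For a competitive inhibitor, Vmax is unchanged and the apparent Km becomes α·Km: Km,app = 1.14 µM, Vmax,app = 14.6 μM/s.
v = Vmax,app·[S]/(Km,app + [S]) = 14.6 × 2.42/(1.14 + 2.42) = 9.93 μM/s.

9.93 μM/s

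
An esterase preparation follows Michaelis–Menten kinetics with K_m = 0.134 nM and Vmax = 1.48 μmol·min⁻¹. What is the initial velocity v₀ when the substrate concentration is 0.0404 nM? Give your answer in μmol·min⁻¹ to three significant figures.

0.343 μmol·min⁻¹

v = Vmax·[S]/(Km + [S]) = 1.48 × 0.0404 / (0.134 + 0.0404)
  = 0.05979 / 0.1744 = 0.343 μmol·min⁻¹.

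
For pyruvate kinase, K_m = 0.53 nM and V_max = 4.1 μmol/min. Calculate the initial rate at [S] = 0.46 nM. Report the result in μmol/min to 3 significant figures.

1.91 μmol/min

v = Vmax·[S]/(Km + [S]) = 4.1 × 0.46 / (0.53 + 0.46)
  = 1.886 / 0.9900 = 1.91 μmol/min.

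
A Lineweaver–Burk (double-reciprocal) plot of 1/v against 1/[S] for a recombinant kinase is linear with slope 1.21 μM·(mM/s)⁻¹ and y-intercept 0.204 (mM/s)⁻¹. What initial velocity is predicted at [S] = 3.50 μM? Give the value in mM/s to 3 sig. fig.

1.82 mM/s

The y-intercept is 1/Vmax, so Vmax = 1/0.204 = 4.90 mM/s.
The slope is Km/Vmax, so Km = 1.21 × 4.90 = 5.93 μM.
Then v = 4.90 × 3.50/(5.93 + 3.50) = 1.82 mM/s.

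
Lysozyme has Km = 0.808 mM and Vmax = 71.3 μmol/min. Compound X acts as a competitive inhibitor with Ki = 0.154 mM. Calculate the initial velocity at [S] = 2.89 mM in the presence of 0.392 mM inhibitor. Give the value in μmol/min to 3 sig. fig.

With α = 1 + [I]/Ki = 1 + 0.392/0.154 = 3.545, the competitive rate law is v = Vmax[S] / (αKm + [S]).
v = 71.3×2.89 / (3.545×0.808 + 2.89) = 206.1/5.755 = 35.8 μmol/min.

35.8 μmol/min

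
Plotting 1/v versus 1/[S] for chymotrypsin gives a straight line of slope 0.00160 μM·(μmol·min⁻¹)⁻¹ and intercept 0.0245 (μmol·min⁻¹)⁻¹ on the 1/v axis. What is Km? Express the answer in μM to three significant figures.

0.0653 μM

y-intercept = 1/Vmax ⇒ Vmax = 40.8 μmol·min⁻¹; slope = Km/Vmax ⇒ Km = slope × Vmax.
Km = 0.00160 × 40.8 = 0.0653 μM.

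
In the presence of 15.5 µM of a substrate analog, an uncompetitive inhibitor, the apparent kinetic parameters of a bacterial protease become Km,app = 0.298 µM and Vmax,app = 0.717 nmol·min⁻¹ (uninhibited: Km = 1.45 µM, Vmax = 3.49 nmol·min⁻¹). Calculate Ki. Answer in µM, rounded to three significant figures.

Uncompetitive: Vmax,app = Vmax/α (and Km,app = Km/α) with α = 1 + [I]/Ki.
α = Vmax/Vmax,app = 3.49/0.717 = 4.868.
Ki = [I]/(α − 1) = 15.5/3.868 = 4.01 µM.

4.01 µM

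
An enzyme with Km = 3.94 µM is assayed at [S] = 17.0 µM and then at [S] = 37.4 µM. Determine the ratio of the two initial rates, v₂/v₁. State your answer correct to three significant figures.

1.11

Since Vmax cancels, v₂/v₁ = [S]₂(Km+[S]₁) / [S]₁(Km+[S]₂).
= 37.4×(3.94+17.0) / (17.0×(3.94+37.4)) = 783.2/702.8 = 1.11.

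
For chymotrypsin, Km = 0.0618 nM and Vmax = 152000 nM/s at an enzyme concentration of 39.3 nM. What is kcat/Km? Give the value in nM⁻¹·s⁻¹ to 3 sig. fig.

62600 nM⁻¹·s⁻¹

kcat = Vmax/[E]total = 152000/39.3 = 3870 s⁻¹.
kcat/Km = 3870/0.0618 = 62600 nM⁻¹·s⁻¹.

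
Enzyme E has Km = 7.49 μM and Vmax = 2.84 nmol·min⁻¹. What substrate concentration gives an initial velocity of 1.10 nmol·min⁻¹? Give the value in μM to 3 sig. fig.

4.74 μM

Rearranging v = Vmax[S]/(Km+[S]) gives [S] = Km·v/(Vmax − v).
[S] = 7.49 × 1.10 / (2.84 − 1.10) = 8.239/1.740 = 4.74 μM.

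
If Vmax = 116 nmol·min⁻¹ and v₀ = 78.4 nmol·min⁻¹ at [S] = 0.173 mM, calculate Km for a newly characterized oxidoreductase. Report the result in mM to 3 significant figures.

0.0830 mM

v/Vmax = 78.4/116 = 0.6759 = [S]/(Km+[S]).
So Km + [S] = [S]/0.6759 = 0.2560 mM, giving Km = 0.2560 − 0.173 = 0.0830 mM.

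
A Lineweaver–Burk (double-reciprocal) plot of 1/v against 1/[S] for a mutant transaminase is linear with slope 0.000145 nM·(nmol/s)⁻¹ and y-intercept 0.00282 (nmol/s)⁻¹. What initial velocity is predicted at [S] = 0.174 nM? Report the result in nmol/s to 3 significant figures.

The y-intercept is 1/Vmax, so Vmax = 1/0.00282 = 355 nmol/s.
The slope is Km/Vmax, so Km = 0.000145 × 355 = 0.0514 nM.
Then v = 355 × 0.174/(0.0514 + 0.174) = 274 nmol/s.

274 nmol/s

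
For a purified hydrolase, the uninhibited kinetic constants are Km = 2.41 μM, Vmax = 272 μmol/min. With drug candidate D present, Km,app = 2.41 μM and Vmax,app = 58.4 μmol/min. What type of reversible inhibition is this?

noncompetitive

Vmax decreases (272 → 58.4 μmol/min) while Km is unchanged — pure noncompetitive inhibition.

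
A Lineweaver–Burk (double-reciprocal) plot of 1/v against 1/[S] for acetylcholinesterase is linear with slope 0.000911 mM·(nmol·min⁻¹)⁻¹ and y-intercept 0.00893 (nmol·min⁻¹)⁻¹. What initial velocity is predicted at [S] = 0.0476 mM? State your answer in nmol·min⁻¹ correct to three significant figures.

The y-intercept is 1/Vmax, so Vmax = 1/0.00893 = 112 nmol·min⁻¹.
The slope is Km/Vmax, so Km = 0.000911 × 112 = 0.102 mM.
Then v = 112 × 0.0476/(0.102 + 0.0476) = 35.6 nmol·min⁻¹.

35.6 nmol·min⁻¹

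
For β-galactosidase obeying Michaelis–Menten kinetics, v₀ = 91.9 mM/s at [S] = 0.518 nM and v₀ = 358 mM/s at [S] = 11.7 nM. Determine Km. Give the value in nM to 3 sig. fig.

1.81 nM

In reciprocal form, 1/v = (Km/Vmax)·(1/[S]) + 1/Vmax. The two points give (1/[S], 1/v) = (1.931, 0.01088) and (0.08547, 0.002793).
Slope = (0.01088 − 0.002793)/(1.931 − 0.08547) = 0.004384; intercept = 0.01088 − 0.004384×1.931 = 0.002419.
Vmax = 1/intercept = 413 mM/s; Km = slope × Vmax = 0.004384 × 413 = 1.81 nM.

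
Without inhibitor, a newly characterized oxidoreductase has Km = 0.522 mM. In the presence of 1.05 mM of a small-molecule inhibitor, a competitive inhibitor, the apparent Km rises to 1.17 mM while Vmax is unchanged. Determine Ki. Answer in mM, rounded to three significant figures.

Competitive: Km,app = α·Km with α = 1 + [I]/Ki.
α = Km,app/Km = 1.17/0.522 = 2.241.
Since α = 1 + [I]/Ki, [I]/Ki = 2.241 − 1 = 1.241 and Ki = 1.05/1.241 = 0.846 mM.

0.846 mM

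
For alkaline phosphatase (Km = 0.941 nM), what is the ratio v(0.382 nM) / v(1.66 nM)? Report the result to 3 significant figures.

The fractional saturations are [S]/(Km+[S]) = 1.66/2.601 = 0.6382 and 0.382/1.323 = 0.2887.
v₂/v₁ is just their ratio: 0.2887/0.6382 = 0.452.

0.452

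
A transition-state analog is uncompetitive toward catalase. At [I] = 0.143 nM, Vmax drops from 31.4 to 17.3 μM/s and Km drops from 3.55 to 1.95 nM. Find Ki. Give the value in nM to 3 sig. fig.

Uncompetitive: Vmax,app = Vmax/α (and Km,app = Km/α) with α = 1 + [I]/Ki.
α = Vmax/Vmax,app = 31.4/17.3 = 1.815.
Since α = 1 + [I]/Ki, [I]/Ki = 1.815 − 1 = 0.8150 and Ki = 0.143/0.8150 = 0.175 nM.

0.175 nM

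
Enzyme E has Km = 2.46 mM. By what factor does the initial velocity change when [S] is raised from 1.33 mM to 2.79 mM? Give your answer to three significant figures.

The fractional saturations are [S]/(Km+[S]) = 1.33/3.790 = 0.3509 and 2.79/5.250 = 0.5314.
v₂/v₁ is just their ratio: 0.5314/0.3509 = 1.51.

1.51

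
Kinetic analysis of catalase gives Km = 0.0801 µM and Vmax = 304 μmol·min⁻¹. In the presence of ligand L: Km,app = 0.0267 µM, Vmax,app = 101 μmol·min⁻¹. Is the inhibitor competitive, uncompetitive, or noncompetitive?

Both Km and Vmax decrease by the same factor (~3.00-fold) — characteristic of uncompetitive inhibition.

uncompetitive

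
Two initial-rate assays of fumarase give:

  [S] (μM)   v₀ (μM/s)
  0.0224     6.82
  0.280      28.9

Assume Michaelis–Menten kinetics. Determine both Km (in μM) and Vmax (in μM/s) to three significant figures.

Km = 0.110 μM; Vmax = 40.2 μM/s

From v = Vmax[S]/(Km+[S]), each point gives Vmax = v(Km+[S])/[S].
Equating: 6.82(Km+0.0224)/0.0224 = 28.9(Km+0.280)/0.280.
304.5·Km + 6.82 = 103.2·Km + 28.9, so (304.5 − 103.2)·Km = 28.9 − 6.82.
Km = 22.08/201.3 = 0.110 μM; then Vmax = 6.82(0.110+0.0224)/0.0224 = 40.2 μM/s.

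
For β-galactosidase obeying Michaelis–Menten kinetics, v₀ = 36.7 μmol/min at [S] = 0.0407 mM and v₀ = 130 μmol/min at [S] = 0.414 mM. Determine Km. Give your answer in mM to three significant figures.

From v = Vmax[S]/(Km+[S]), each point gives Vmax = v(Km+[S])/[S].
Equating: 36.7(Km+0.0407)/0.0407 = 130(Km+0.414)/0.414.
901.7·Km + 36.7 = 314.0·Km + 130, so (901.7 − 314.0)·Km = 130 − 36.7.
Km = 93.30/587.7 = 0.159 mM; then Vmax = 36.7(0.159+0.0407)/0.0407 = 180 μmol/min.

0.159 mM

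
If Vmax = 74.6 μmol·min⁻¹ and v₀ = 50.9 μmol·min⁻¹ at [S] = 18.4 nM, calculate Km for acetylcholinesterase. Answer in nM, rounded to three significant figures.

8.57 nM

From v = Vmax[S]/(Km+[S]), Km = [S](Vmax − v)/v.
Km = 18.4 × (74.6 − 50.9) / 50.9 = 436.1/50.9 = 8.57 nM.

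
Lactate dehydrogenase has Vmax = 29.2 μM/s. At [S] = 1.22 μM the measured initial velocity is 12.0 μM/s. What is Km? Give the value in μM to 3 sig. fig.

v/Vmax = 12.0/29.2 = 0.4110 = [S]/(Km+[S]).
So Km + [S] = [S]/0.4110 = 2.969 μM, giving Km = 2.969 − 1.22 = 1.75 μM.

1.75 μM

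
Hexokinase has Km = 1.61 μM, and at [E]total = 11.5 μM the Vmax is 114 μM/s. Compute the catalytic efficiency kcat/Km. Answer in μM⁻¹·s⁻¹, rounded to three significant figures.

6.16 μM⁻¹·s⁻¹

kcat = Vmax/[E]total = 114/11.5 = 9.91 s⁻¹.
kcat/Km = 9.91/1.61 = 6.16 μM⁻¹·s⁻¹.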